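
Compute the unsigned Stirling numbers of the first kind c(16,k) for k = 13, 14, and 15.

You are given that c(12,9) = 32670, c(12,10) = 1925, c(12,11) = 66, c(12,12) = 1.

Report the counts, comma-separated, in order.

r13: T_13,10=12×1925+32670=55770; T_13,11=12×66+1925=2717; T_13,12=12×1+66=78; T_13,13=12×0+1=1
r14: T_14,11=13×2717+55770=91091; T_14,12=13×78+2717=3731; T_14,13=13×1+78=91; T_14,14=13×0+1=1
r15: T_15,12=14×3731+91091=143325; T_15,13=14×91+3731=5005; T_15,14=14×1+91=105; T_15,15=14×0+1=1
r16: T_16,13=15×5005+143325=218400; T_16,14=15×105+5005=6580; T_16,15=15×1+105=120
Read c(16,13) = 218400, c(16,14) = 6580, c(16,15) = 120.

218400, 6580, 120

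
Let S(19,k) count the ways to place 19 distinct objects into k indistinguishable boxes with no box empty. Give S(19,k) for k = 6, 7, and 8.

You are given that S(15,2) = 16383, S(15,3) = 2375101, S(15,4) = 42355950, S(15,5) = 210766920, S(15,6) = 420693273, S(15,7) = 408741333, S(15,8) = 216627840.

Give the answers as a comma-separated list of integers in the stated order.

693081601779, 1492924634839, 1709751003480

row 16: T[16][3]=3·2375101+16383=7141686  T[16][4]=4·42355950+2375101=171798901  T[16][5]=5·210766920+42355950=1096190550  T[16][6]=6·420693273+210766920=2734926558  T[16][7]=7·408741333+420693273=3281882604  T[16][8]=8·216627840+408741333=2141764053
row 17: T[17][4]=4·171798901+7141686=694337290  T[17][5]=5·1096190550+171798901=5652751651  T[17][6]=6·2734926558+1096190550=17505749898  T[17][7]=7·3281882604+2734926558=25708104786  T[17][8]=8·2141764053+3281882604=20415995028
row 18: T[18][5]=5·5652751651+694337290=28958095545  T[18][6]=6·17505749898+5652751651=110687251039  T[18][7]=7·25708104786+17505749898=197462483400  T[18][8]=8·20415995028+25708104786=189036065010
row 19: T[19][6]=6·110687251039+28958095545=693081601779  T[19][7]=7·197462483400+110687251039=1492924634839  T[19][8]=8·189036065010+197462483400=1709751003480
Read S(19,6) = 693081601779, S(19,7) = 1492924634839, S(19,8) = 1709751003480.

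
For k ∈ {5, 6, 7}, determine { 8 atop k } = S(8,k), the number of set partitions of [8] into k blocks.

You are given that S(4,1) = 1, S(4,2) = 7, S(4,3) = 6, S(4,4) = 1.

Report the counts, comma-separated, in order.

[5] T[5,2]:2*7+1=15 · T[5,3]:3*6+7=25 · T[5,4]:4*1+6=10 · T[5,5]:5*0+1=1
[6] T[6,3]:3*25+15=90 · T[6,4]:4*10+25=65 · T[6,5]:5*1+10=15 · T[6,6]:6*0+1=1
[7] T[7,4]:4*65+90=350 · T[7,5]:5*15+65=140 · T[7,6]:6*1+15=21 · T[7,7]:7*0+1=1
[8] T[8,5]:5*140+350=1050 · T[8,6]:6*21+140=266 · T[8,7]:7*1+21=28
Read S(8,5) = 1050, S(8,6) = 266, S(8,7) = 28.

1050, 266, 28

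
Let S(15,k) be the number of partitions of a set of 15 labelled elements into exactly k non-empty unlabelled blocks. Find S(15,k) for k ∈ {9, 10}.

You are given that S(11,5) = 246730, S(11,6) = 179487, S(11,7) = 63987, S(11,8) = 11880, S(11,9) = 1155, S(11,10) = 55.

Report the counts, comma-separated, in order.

[12] T[12,6]:6*179487+246730=1323652 · T[12,7]:7*63987+179487=627396 · T[12,8]:8*11880+63987=159027 · T[12,9]:9*1155+11880=22275 · T[12,10]:10*55+1155=1705
[13] T[13,7]:7*627396+1323652=5715424 · T[13,8]:8*159027+627396=1899612 · T[13,9]:9*22275+159027=359502 · T[13,10]:10*1705+22275=39325
[14] T[14,8]:8*1899612+5715424=20912320 · T[14,9]:9*359502+1899612=5135130 · T[14,10]:10*39325+359502=752752
[15] T[15,9]:9*5135130+20912320=67128490 · T[15,10]:10*752752+5135130=12662650
Read S(15,9) = 67128490, S(15,10) = 12662650.

67128490, 12662650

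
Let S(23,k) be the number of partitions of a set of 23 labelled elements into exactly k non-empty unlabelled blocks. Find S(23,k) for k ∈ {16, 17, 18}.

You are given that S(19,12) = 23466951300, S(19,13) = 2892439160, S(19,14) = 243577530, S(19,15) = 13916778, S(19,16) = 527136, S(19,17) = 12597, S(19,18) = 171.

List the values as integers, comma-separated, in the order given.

[20] T[20,13]:13*2892439160+23466951300=61068660380 · T[20,14]:14*243577530+2892439160=6302524580 · T[20,15]:15*13916778+243577530=452329200 · T[20,16]:16*527136+13916778=22350954 · T[20,17]:17*12597+527136=741285 · T[20,18]:18*171+12597=15675
[21] T[21,14]:14*6302524580+61068660380=149304004500 · T[21,15]:15*452329200+6302524580=13087462580 · T[21,16]:16*22350954+452329200=809944464 · T[21,17]:17*741285+22350954=34952799 · T[21,18]:18*15675+741285=1023435
[22] T[22,15]:15*13087462580+149304004500=345615943200 · T[22,16]:16*809944464+13087462580=26046574004 · T[22,17]:17*34952799+809944464=1404142047 · T[22,18]:18*1023435+34952799=53374629
[23] T[23,16]:16*26046574004+345615943200=762361127264 · T[23,17]:17*1404142047+26046574004=49916988803 · T[23,18]:18*53374629+1404142047=2364885369
Read S(23,16) = 762361127264, S(23,17) = 49916988803, S(23,18) = 2364885369.

762361127264, 49916988803, 2364885369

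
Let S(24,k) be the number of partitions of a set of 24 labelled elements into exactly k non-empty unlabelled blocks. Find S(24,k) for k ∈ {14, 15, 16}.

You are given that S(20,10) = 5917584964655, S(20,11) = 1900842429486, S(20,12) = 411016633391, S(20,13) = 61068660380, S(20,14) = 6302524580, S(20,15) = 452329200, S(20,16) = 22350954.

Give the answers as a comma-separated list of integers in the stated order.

1362091021641000, 195820242247080, 20677182465555

i=21: T(21,11)=5917584964655+11·1900842429486=26826851689001 | T(21,12)=1900842429486+12·411016633391=6833042030178 | T(21,13)=411016633391+13·61068660380=1204909218331 | T(21,14)=61068660380+14·6302524580=149304004500 | T(21,15)=6302524580+15·452329200=13087462580 | T(21,16)=452329200+16·22350954=809944464
i=22: T(22,12)=26826851689001+12·6833042030178=108823356051137 | T(22,13)=6833042030178+13·1204909218331=22496861868481 | T(22,14)=1204909218331+14·149304004500=3295165281331 | T(22,15)=149304004500+15·13087462580=345615943200 | T(22,16)=13087462580+16·809944464=26046574004
i=23: T(23,13)=108823356051137+13·22496861868481=401282560341390 | T(23,14)=22496861868481+14·3295165281331=68629175807115 | T(23,15)=3295165281331+15·345615943200=8479404429331 | T(23,16)=345615943200+16·26046574004=762361127264
i=24: T(24,14)=401282560341390+14·68629175807115=1362091021641000 | T(24,15)=68629175807115+15·8479404429331=195820242247080 | T(24,16)=8479404429331+16·762361127264=20677182465555
Read S(24,14) = 1362091021641000, S(24,15) = 195820242247080, S(24,16) = 20677182465555.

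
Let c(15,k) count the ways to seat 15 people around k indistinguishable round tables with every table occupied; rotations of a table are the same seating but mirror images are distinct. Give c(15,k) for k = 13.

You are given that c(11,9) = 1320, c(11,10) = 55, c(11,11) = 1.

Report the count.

5005

row 12: T[12][10]=11·55+1320=1925  T[12][11]=11·1+55=66  T[12][12]=11·0+1=1
row 13: T[13][11]=12·66+1925=2717  T[13][12]=12·1+66=78  T[13][13]=12·0+1=1
row 14: T[14][12]=13·78+2717=3731  T[14][13]=13·1+78=91
row 15: T[15][13]=14·91+3731=5005
Read c(15,13) = 5005.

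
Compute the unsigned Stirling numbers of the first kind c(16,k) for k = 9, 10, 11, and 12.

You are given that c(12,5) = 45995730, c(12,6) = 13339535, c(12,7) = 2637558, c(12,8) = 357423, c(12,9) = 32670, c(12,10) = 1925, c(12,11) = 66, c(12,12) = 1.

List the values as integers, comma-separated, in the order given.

row 13: T[13][6]=12·13339535+45995730=206070150  T[13][7]=12·2637558+13339535=44990231  T[13][8]=12·357423+2637558=6926634  T[13][9]=12·32670+357423=749463  T[13][10]=12·1925+32670=55770  T[13][11]=12·66+1925=2717  T[13][12]=12·1+66=78
row 14: T[14][7]=13·44990231+206070150=790943153  T[14][8]=13·6926634+44990231=135036473  T[14][9]=13·749463+6926634=16669653  T[14][10]=13·55770+749463=1474473  T[14][11]=13·2717+55770=91091  T[14][12]=13·78+2717=3731
row 15: T[15][8]=14·135036473+790943153=2681453775  T[15][9]=14·16669653+135036473=368411615  T[15][10]=14·1474473+16669653=37312275  T[15][11]=14·91091+1474473=2749747  T[15][12]=14·3731+91091=143325
row 16: T[16][9]=15·368411615+2681453775=8207628000  T[16][10]=15·37312275+368411615=928095740  T[16][11]=15·2749747+37312275=78558480  T[16][12]=15·143325+2749747=4899622
Read c(16,9) = 8207628000, c(16,10) = 928095740, c(16,11) = 78558480, c(16,12) = 4899622.

8207628000, 928095740, 78558480, 4899622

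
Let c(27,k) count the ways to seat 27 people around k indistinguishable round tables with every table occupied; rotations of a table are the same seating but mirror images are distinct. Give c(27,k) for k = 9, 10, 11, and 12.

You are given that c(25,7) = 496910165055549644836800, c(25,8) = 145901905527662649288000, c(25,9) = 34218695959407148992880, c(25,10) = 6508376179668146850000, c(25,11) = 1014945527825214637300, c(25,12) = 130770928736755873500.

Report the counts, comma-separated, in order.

30180059720580991603896800, 6121499916241722700424880, 1025860474208872152587880, 143271701777645411127300

r26: T_26,8=25×145901905527662649288000+496910165055549644836800=4144457803247115877036800; T_26,9=25×34218695959407148992880+145901905527662649288000=1001369304512841374110000; T_26,10=25×6508376179668146850000+34218695959407148992880=196928100451110820242880; T_26,11=25×1014945527825214637300+6508376179668146850000=31882014375298512782500; T_26,12=25×130770928736755873500+1014945527825214637300=4284218746244111474800
r27: T_27,9=26×1001369304512841374110000+4144457803247115877036800=30180059720580991603896800; T_27,10=26×196928100451110820242880+1001369304512841374110000=6121499916241722700424880; T_27,11=26×31882014375298512782500+196928100451110820242880=1025860474208872152587880; T_27,12=26×4284218746244111474800+31882014375298512782500=143271701777645411127300
Read c(27,9) = 30180059720580991603896800, c(27,10) = 6121499916241722700424880, c(27,11) = 1025860474208872152587880, c(27,12) = 143271701777645411127300.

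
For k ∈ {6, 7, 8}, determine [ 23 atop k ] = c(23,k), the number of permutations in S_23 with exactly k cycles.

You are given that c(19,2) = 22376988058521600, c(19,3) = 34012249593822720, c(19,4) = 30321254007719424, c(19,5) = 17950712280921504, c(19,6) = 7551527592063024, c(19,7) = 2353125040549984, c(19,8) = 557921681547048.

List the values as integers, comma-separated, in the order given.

i=20: T(20,3)=22376988058521600+19·34012249593822720=668609730341153280 | T(20,4)=34012249593822720+19·30321254007719424=610116075740491776 | T(20,5)=30321254007719424+19·17950712280921504=371384787345228000 | T(20,6)=17950712280921504+19·7551527592063024=161429736530118960 | T(20,7)=7551527592063024+19·2353125040549984=52260903362512720 | T(20,8)=2353125040549984+19·557921681547048=12953636989943896
i=21: T(21,4)=668609730341153280+20·610116075740491776=12870931245150988800 | T(21,5)=610116075740491776+20·371384787345228000=8037811822645051776 | T(21,6)=371384787345228000+20·161429736530118960=3599979517947607200 | T(21,7)=161429736530118960+20·52260903362512720=1206647803780373360 | T(21,8)=52260903362512720+20·12953636989943896=311333643161390640
i=22: T(22,5)=12870931245150988800+21·8037811822645051776=181664979520697076096 | T(22,6)=8037811822645051776+21·3599979517947607200=83637381699544802976 | T(22,7)=3599979517947607200+21·1206647803780373360=28939583397335447760 | T(22,8)=1206647803780373360+21·311333643161390640=7744654310169576800
i=23: T(23,6)=181664979520697076096+22·83637381699544802976=2021687376910682741568 | T(23,7)=83637381699544802976+22·28939583397335447760=720308216440924653696 | T(23,8)=28939583397335447760+22·7744654310169576800=199321978221066137360
Read c(23,6) = 2021687376910682741568, c(23,7) = 720308216440924653696, c(23,8) = 199321978221066137360.

2021687376910682741568, 720308216440924653696, 199321978221066137360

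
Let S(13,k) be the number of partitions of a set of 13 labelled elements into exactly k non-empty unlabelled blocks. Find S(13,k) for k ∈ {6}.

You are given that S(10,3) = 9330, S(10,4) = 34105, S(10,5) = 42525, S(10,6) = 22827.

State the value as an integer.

9321312

@11  (11,4):34105·4+9330→145750, (11,5):42525·5+34105→246730, (11,6):22827·6+42525→179487
@12  (12,5):246730·5+145750→1379400, (12,6):179487·6+246730→1323652
@13  (13,6):1323652·6+1379400→9321312
Read S(13,6) = 9321312.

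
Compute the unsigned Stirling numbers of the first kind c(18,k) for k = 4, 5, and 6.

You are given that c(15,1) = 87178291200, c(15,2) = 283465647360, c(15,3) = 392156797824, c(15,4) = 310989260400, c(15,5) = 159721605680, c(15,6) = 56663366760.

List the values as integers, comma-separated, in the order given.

@16  (16,2):283465647360·15+87178291200→4339163001600, (16,3):392156797824·15+283465647360→6165817614720, (16,4):310989260400·15+392156797824→5056995703824, (16,5):159721605680·15+310989260400→2706813345600, (16,6):56663366760·15+159721605680→1009672107080
@17  (17,3):6165817614720·16+4339163001600→102992244837120, (17,4):5056995703824·16+6165817614720→87077748875904, (17,5):2706813345600·16+5056995703824→48366009233424, (17,6):1009672107080·16+2706813345600→18861567058880
@18  (18,4):87077748875904·17+102992244837120→1583313975727488, (18,5):48366009233424·17+87077748875904→909299905844112, (18,6):18861567058880·17+48366009233424→369012649234384
Read c(18,4) = 1583313975727488, c(18,5) = 909299905844112, c(18,6) = 369012649234384.

1583313975727488, 909299905844112, 369012649234384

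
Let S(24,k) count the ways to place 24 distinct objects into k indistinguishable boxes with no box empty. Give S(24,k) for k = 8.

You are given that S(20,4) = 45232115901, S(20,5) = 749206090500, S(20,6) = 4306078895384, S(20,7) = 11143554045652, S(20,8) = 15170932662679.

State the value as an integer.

row 21: T[21][5]=5·749206090500+45232115901=3791262568401  T[21][6]=6·4306078895384+749206090500=26585679462804  T[21][7]=7·11143554045652+4306078895384=82310957214948  T[21][8]=8·15170932662679+11143554045652=132511015347084
row 22: T[22][6]=6·26585679462804+3791262568401=163305339345225  T[22][7]=7·82310957214948+26585679462804=602762379967440  T[22][8]=8·132511015347084+82310957214948=1142399079991620
row 23: T[23][7]=7·602762379967440+163305339345225=4382641999117305  T[23][8]=8·1142399079991620+602762379967440=9741955019900400
row 24: T[24][8]=8·9741955019900400+4382641999117305=82318282158320505
Read S(24,8) = 82318282158320505.

82318282158320505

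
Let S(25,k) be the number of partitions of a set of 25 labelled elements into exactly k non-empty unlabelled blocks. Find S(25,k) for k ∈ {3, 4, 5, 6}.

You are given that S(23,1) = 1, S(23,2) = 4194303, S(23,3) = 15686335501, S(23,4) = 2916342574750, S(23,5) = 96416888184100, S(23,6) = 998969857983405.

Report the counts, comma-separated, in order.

141197991025, 46771289738810, 2436684974110751, 37026417000002430

r24: T_24,2=2×4194303+1=8388607; T_24,3=3×15686335501+4194303=47063200806; T_24,4=4×2916342574750+15686335501=11681056634501; T_24,5=5×96416888184100+2916342574750=485000783495250; T_24,6=6×998969857983405+96416888184100=6090236036084530
r25: T_25,3=3×47063200806+8388607=141197991025; T_25,4=4×11681056634501+47063200806=46771289738810; T_25,5=5×485000783495250+11681056634501=2436684974110751; T_25,6=6×6090236036084530+485000783495250=37026417000002430
Read S(25,3) = 141197991025, S(25,4) = 46771289738810, S(25,5) = 2436684974110751, S(25,6) = 37026417000002430.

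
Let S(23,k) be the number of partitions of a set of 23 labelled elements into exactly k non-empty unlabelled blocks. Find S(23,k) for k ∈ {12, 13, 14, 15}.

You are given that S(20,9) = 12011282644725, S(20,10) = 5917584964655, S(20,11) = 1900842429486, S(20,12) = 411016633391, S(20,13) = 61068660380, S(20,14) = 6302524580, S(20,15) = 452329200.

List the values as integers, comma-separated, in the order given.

1672162773483930, 401282560341390, 68629175807115, 8479404429331

@21  (21,10):5917584964655·10+12011282644725→71187132291275, (21,11):1900842429486·11+5917584964655→26826851689001, (21,12):411016633391·12+1900842429486→6833042030178, (21,13):61068660380·13+411016633391→1204909218331, (21,14):6302524580·14+61068660380→149304004500, (21,15):452329200·15+6302524580→13087462580
@22  (22,11):26826851689001·11+71187132291275→366282500870286, (22,12):6833042030178·12+26826851689001→108823356051137, (22,13):1204909218331·13+6833042030178→22496861868481, (22,14):149304004500·14+1204909218331→3295165281331, (22,15):13087462580·15+149304004500→345615943200
@23  (23,12):108823356051137·12+366282500870286→1672162773483930, (23,13):22496861868481·13+108823356051137→401282560341390, (23,14):3295165281331·14+22496861868481→68629175807115, (23,15):345615943200·15+3295165281331→8479404429331
Read S(23,12) = 1672162773483930, S(23,13) = 401282560341390, S(23,14) = 68629175807115, S(23,15) = 8479404429331.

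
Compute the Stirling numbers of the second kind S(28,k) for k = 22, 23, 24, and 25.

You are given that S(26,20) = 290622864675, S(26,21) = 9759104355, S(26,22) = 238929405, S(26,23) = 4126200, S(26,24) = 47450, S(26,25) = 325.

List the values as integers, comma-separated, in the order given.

[27] T[27,21]:21*9759104355+290622864675=495564056130 · T[27,22]:22*238929405+9759104355=15015551265 · T[27,23]:23*4126200+238929405=333832005 · T[27,24]:24*47450+4126200=5265000 · T[27,25]:25*325+47450=55575
[28] T[28,22]:22*15015551265+495564056130=825906183960 · T[28,23]:23*333832005+15015551265=22693687380 · T[28,24]:24*5265000+333832005=460192005 · T[28,25]:25*55575+5265000=6654375
Read S(28,22) = 825906183960, S(28,23) = 22693687380, S(28,24) = 460192005, S(28,25) = 6654375.

825906183960, 22693687380, 460192005, 6654375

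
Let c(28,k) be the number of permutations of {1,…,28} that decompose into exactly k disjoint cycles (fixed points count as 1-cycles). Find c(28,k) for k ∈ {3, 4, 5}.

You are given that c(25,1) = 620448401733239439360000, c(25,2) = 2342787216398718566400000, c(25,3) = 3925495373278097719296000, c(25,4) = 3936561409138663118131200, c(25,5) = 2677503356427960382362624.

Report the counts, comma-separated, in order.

73689668464006010184007680000, 77226989703299075087834112000, 55278125307966865191587481600

@26  (26,1):620448401733239439360000·25+0→15511210043330985984000000, (26,2):2342787216398718566400000·25+620448401733239439360000→59190128811701203599360000, (26,3):3925495373278097719296000·25+2342787216398718566400000→100480171548351161548800000, (26,4):3936561409138663118131200·25+3925495373278097719296000→102339530601744675672576000, (26,5):2677503356427960382362624·25+3936561409138663118131200→70874145319837672677196800
@27  (27,2):59190128811701203599360000·26+15511210043330985984000000→1554454559147562279567360000, (27,3):100480171548351161548800000·26+59190128811701203599360000→2671674589068831403868160000, (27,4):102339530601744675672576000·26+100480171548351161548800000→2761307967193712729035776000, (27,5):70874145319837672677196800·26+102339530601744675672576000→1945067308917524165279692800
@28  (28,3):2671674589068831403868160000·27+1554454559147562279567360000→73689668464006010184007680000, (28,4):2761307967193712729035776000·27+2671674589068831403868160000→77226989703299075087834112000, (28,5):1945067308917524165279692800·27+2761307967193712729035776000→55278125307966865191587481600
Read c(28,3) = 73689668464006010184007680000, c(28,4) = 77226989703299075087834112000, c(28,5) = 55278125307966865191587481600.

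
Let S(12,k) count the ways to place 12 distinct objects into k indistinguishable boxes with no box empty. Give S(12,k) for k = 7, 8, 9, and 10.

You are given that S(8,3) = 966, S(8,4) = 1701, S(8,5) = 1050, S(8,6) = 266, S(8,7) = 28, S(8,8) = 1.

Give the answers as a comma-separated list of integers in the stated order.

627396, 159027, 22275, 1705

i=9: T(9,4)=966+4·1701=7770 | T(9,5)=1701+5·1050=6951 | T(9,6)=1050+6·266=2646 | T(9,7)=266+7·28=462 | T(9,8)=28+8·1=36 | T(9,9)=1+9·0=1
i=10: T(10,5)=7770+5·6951=42525 | T(10,6)=6951+6·2646=22827 | T(10,7)=2646+7·462=5880 | T(10,8)=462+8·36=750 | T(10,9)=36+9·1=45 | T(10,10)=1+10·0=1
i=11: T(11,6)=42525+6·22827=179487 | T(11,7)=22827+7·5880=63987 | T(11,8)=5880+8·750=11880 | T(11,9)=750+9·45=1155 | T(11,10)=45+10·1=55
i=12: T(12,7)=179487+7·63987=627396 | T(12,8)=63987+8·11880=159027 | T(12,9)=11880+9·1155=22275 | T(12,10)=1155+10·55=1705
Read S(12,7) = 627396, S(12,8) = 159027, S(12,9) = 22275, S(12,10) = 1705.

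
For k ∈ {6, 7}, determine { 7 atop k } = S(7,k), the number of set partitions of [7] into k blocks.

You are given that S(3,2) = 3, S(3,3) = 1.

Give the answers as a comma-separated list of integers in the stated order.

21, 1

i=4: T(4,3)=3+3·1=6 | T(4,4)=1+4·0=1
i=5: T(5,4)=6+4·1=10 | T(5,5)=1+5·0=1
i=6: T(6,5)=10+5·1=15 | T(6,6)=1+6·0=1
i=7: T(7,6)=15+6·1=21 | T(7,7)=1+7·0=1
Read S(7,6) = 21, S(7,7) = 1.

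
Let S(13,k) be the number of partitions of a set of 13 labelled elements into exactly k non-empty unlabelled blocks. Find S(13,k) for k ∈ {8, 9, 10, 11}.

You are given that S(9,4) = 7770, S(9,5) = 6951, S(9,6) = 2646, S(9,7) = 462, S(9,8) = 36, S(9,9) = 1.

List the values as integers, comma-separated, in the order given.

[10] T[10,5]:5*6951+7770=42525 · T[10,6]:6*2646+6951=22827 · T[10,7]:7*462+2646=5880 · T[10,8]:8*36+462=750 · T[10,9]:9*1+36=45 · T[10,10]:10*0+1=1
[11] T[11,6]:6*22827+42525=179487 · T[11,7]:7*5880+22827=63987 · T[11,8]:8*750+5880=11880 · T[11,9]:9*45+750=1155 · T[11,10]:10*1+45=55 · T[11,11]:11*0+1=1
[12] T[12,7]:7*63987+179487=627396 · T[12,8]:8*11880+63987=159027 · T[12,9]:9*1155+11880=22275 · T[12,10]:10*55+1155=1705 · T[12,11]:11*1+55=66
[13] T[13,8]:8*159027+627396=1899612 · T[13,9]:9*22275+159027=359502 · T[13,10]:10*1705+22275=39325 · T[13,11]:11*66+1705=2431
Read S(13,8) = 1899612, S(13,9) = 359502, S(13,10) = 39325, S(13,11) = 2431.

1899612, 359502, 39325, 2431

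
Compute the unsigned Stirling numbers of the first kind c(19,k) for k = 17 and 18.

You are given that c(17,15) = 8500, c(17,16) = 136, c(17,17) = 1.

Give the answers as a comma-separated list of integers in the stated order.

row 18: T[18][16]=17·136+8500=10812  T[18][17]=17·1+136=153  T[18][18]=17·0+1=1
row 19: T[19][17]=18·153+10812=13566  T[19][18]=18·1+153=171
Read c(19,17) = 13566, c(19,18) = 171.

13566, 171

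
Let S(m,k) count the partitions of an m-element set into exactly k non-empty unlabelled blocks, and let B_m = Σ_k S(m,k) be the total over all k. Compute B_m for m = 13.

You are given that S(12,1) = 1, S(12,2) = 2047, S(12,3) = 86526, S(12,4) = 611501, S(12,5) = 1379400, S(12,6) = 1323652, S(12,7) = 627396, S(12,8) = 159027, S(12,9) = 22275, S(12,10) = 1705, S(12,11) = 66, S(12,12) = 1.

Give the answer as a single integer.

[13] T[13,1]:1*1+0=1 · T[13,2]:2*2047+1=4095 · T[13,3]:3*86526+2047=261625 · T[13,4]:4*611501+86526=2532530 · T[13,5]:5*1379400+611501=7508501 · T[13,6]:6*1323652+1379400=9321312 · T[13,7]:7*627396+1323652=5715424 · T[13,8]:8*159027+627396=1899612 · T[13,9]:9*22275+159027=359502 · T[13,10]:10*1705+22275=39325 · T[13,11]:11*66+1705=2431 · T[13,12]:12*1+66=78 · T[13,13]:13*0+1=1
B_13 = ΣS(13,k) = 1+4095+261625+2532530+7508501+9321312+5715424+1899612+359502+39325+2431+78+1 = 27644437

27644437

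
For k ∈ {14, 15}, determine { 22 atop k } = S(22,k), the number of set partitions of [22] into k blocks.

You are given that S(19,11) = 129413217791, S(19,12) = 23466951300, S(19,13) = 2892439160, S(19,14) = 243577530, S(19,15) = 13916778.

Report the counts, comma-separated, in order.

row 20: T[20][12]=12·23466951300+129413217791=411016633391  T[20][13]=13·2892439160+23466951300=61068660380  T[20][14]=14·243577530+2892439160=6302524580  T[20][15]=15·13916778+243577530=452329200
row 21: T[21][13]=13·61068660380+411016633391=1204909218331  T[21][14]=14·6302524580+61068660380=149304004500  T[21][15]=15·452329200+6302524580=13087462580
row 22: T[22][14]=14·149304004500+1204909218331=3295165281331  T[22][15]=15·13087462580+149304004500=345615943200
Read S(22,14) = 3295165281331, S(22,15) = 345615943200.

3295165281331, 345615943200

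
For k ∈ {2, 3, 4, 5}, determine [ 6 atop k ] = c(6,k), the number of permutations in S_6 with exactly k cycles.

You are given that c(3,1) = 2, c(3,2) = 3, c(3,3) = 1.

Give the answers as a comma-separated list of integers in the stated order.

274, 225, 85, 15

row 4: T[4][1]=3·2+0=6  T[4][2]=3·3+2=11  T[4][3]=3·1+3=6  T[4][4]=3·0+1=1
row 5: T[5][1]=4·6+0=24  T[5][2]=4·11+6=50  T[5][3]=4·6+11=35  T[5][4]=4·1+6=10  T[5][5]=4·0+1=1
row 6: T[6][2]=5·50+24=274  T[6][3]=5·35+50=225  T[6][4]=5·10+35=85  T[6][5]=5·1+10=15
Read c(6,2) = 274, c(6,3) = 225, c(6,4) = 85, c(6,5) = 15.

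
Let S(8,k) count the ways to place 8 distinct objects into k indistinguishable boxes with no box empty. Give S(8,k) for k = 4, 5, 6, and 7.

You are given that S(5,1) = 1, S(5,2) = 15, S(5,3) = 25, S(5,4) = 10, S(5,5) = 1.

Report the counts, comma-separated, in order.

1701, 1050, 266, 28

@6  (6,2):15·2+1→31, (6,3):25·3+15→90, (6,4):10·4+25→65, (6,5):1·5+10→15, (6,6):0·6+1→1
@7  (7,3):90·3+31→301, (7,4):65·4+90→350, (7,5):15·5+65→140, (7,6):1·6+15→21, (7,7):0·7+1→1
@8  (8,4):350·4+301→1701, (8,5):140·5+350→1050, (8,6):21·6+140→266, (8,7):1·7+21→28
Read S(8,4) = 1701, S(8,5) = 1050, S(8,6) = 266, S(8,7) = 28.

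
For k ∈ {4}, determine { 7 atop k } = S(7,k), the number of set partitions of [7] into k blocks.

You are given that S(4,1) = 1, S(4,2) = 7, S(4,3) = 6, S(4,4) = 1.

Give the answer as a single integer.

@5  (5,2):7·2+1→15, (5,3):6·3+7→25, (5,4):1·4+6→10
@6  (6,3):25·3+15→90, (6,4):10·4+25→65
@7  (7,4):65·4+90→350
Read S(7,4) = 350.

350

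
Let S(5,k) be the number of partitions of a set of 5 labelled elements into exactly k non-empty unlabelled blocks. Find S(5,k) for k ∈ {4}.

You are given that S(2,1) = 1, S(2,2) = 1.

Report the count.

10

row 3: T[3][2]=2·1+1=3  T[3][3]=3·0+1=1
row 4: T[4][3]=3·1+3=6  T[4][4]=4·0+1=1
row 5: T[5][4]=4·1+6=10
Read S(5,4) = 10.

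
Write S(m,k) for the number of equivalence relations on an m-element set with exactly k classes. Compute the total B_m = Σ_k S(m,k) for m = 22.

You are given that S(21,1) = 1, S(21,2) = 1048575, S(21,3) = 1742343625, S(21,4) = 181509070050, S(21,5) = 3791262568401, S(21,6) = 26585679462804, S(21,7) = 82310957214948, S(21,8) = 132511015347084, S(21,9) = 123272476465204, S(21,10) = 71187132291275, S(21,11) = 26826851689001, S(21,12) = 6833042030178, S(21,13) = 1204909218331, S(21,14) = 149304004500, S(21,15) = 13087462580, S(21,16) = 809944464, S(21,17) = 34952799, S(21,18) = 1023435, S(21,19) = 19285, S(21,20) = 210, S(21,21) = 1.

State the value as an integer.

[22] T[22,1]:1*1+0=1 · T[22,2]:2*1048575+1=2097151 · T[22,3]:3*1742343625+1048575=5228079450 · T[22,4]:4*181509070050+1742343625=727778623825 · T[22,5]:5*3791262568401+181509070050=19137821912055 · T[22,6]:6*26585679462804+3791262568401=163305339345225 · T[22,7]:7*82310957214948+26585679462804=602762379967440 · T[22,8]:8*132511015347084+82310957214948=1142399079991620 · T[22,9]:9*123272476465204+132511015347084=1241963303533920 · T[22,10]:10*71187132291275+123272476465204=835143799377954 · T[22,11]:11*26826851689001+71187132291275=366282500870286 · T[22,12]:12*6833042030178+26826851689001=108823356051137 · T[22,13]:13*1204909218331+6833042030178=22496861868481 · T[22,14]:14*149304004500+1204909218331=3295165281331 · T[22,15]:15*13087462580+149304004500=345615943200 · T[22,16]:16*809944464+13087462580=26046574004 · T[22,17]:17*34952799+809944464=1404142047 · T[22,18]:18*1023435+34952799=53374629 · T[22,19]:19*19285+1023435=1389850 · T[22,20]:20*210+19285=23485 · T[22,21]:21*1+210=231 · T[22,22]:22*0+1=1
B_22 = ΣS(22,k) = 1+2097151+5228079450+727778623825+19137821912055+163305339345225+602762379967440+1142399079991620+1241963303533920+835143799377954+366282500870286+108823356051137+22496861868481+3295165281331+345615943200+26046574004+1404142047+53374629+1389850+23485+231+1 = 4506715738447323

4506715738447323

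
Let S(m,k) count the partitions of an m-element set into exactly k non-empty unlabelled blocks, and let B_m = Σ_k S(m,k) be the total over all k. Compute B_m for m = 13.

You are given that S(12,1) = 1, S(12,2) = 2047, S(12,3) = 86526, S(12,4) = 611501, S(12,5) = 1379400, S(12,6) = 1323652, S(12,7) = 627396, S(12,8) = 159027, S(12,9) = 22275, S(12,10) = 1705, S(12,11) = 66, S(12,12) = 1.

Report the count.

i=13: T(13,1)=0+1·1=1 | T(13,2)=1+2·2047=4095 | T(13,3)=2047+3·86526=261625 | T(13,4)=86526+4·611501=2532530 | T(13,5)=611501+5·1379400=7508501 | T(13,6)=1379400+6·1323652=9321312 | T(13,7)=1323652+7·627396=5715424 | T(13,8)=627396+8·159027=1899612 | T(13,9)=159027+9·22275=359502 | T(13,10)=22275+10·1705=39325 | T(13,11)=1705+11·66=2431 | T(13,12)=66+12·1=78 | T(13,13)=1+13·0=1
B_13 = ΣS(13,k) = 1+4095+261625+2532530+7508501+9321312+5715424+1899612+359502+39325+2431+78+1 = 27644437

27644437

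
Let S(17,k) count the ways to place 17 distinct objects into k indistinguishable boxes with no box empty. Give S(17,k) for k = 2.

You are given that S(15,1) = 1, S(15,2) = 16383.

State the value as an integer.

65535

i=16: T(16,1)=0+1·1=1 | T(16,2)=1+2·16383=32767
i=17: T(17,2)=1+2·32767=65535
Read S(17,2) = 65535.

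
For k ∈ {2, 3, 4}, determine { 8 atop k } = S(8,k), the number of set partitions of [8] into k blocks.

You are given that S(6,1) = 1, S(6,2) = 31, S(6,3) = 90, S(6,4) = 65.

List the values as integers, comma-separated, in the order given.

row 7: T[7][1]=1·1+0=1  T[7][2]=2·31+1=63  T[7][3]=3·90+31=301  T[7][4]=4·65+90=350
row 8: T[8][2]=2·63+1=127  T[8][3]=3·301+63=966  T[8][4]=4·350+301=1701
Read S(8,2) = 127, S(8,3) = 966, S(8,4) = 1701.

127, 966, 1701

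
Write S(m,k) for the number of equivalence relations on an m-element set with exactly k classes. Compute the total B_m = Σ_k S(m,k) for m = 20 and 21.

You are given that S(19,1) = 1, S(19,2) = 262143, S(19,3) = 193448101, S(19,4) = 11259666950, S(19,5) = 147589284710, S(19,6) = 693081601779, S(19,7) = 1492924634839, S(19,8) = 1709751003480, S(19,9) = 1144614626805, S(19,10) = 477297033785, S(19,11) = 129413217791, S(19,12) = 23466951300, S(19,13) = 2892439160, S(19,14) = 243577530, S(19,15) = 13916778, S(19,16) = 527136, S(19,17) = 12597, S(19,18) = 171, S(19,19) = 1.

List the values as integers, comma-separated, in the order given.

@20  (20,1):1·1+0→1, (20,2):262143·2+1→524287, (20,3):193448101·3+262143→580606446, (20,4):11259666950·4+193448101→45232115901, (20,5):147589284710·5+11259666950→749206090500, (20,6):693081601779·6+147589284710→4306078895384, (20,7):1492924634839·7+693081601779→11143554045652, (20,8):1709751003480·8+1492924634839→15170932662679, (20,9):1144614626805·9+1709751003480→12011282644725, (20,10):477297033785·10+1144614626805→5917584964655, (20,11):129413217791·11+477297033785→1900842429486, (20,12):23466951300·12+129413217791→411016633391, (20,13):2892439160·13+23466951300→61068660380, (20,14):243577530·14+2892439160→6302524580, (20,15):13916778·15+243577530→452329200, (20,16):527136·16+13916778→22350954, (20,17):12597·17+527136→741285, (20,18):171·18+12597→15675, (20,19):1·19+171→190, (20,20):0·20+1→1
@21  (21,1):1·1+0→1, (21,2):524287·2+1→1048575, (21,3):580606446·3+524287→1742343625, (21,4):45232115901·4+580606446→181509070050, (21,5):749206090500·5+45232115901→3791262568401, (21,6):4306078895384·6+749206090500→26585679462804, (21,7):11143554045652·7+4306078895384→82310957214948, (21,8):15170932662679·8+11143554045652→132511015347084, (21,9):12011282644725·9+15170932662679→123272476465204, (21,10):5917584964655·10+12011282644725→71187132291275, (21,11):1900842429486·11+5917584964655→26826851689001, (21,12):411016633391·12+1900842429486→6833042030178, (21,13):61068660380·13+411016633391→1204909218331, (21,14):6302524580·14+61068660380→149304004500, (21,15):452329200·15+6302524580→13087462580, (21,16):22350954·16+452329200→809944464, (21,17):741285·17+22350954→34952799, (21,18):15675·18+741285→1023435, (21,19):190·19+15675→19285, (21,20):1·20+190→210, (21,21):0·21+1→1
B_20 = ΣS(20,k) = 1+524287+580606446+45232115901+749206090500+4306078895384+11143554045652+15170932662679+12011282644725+5917584964655+1900842429486+411016633391+61068660380+6302524580+452329200+22350954+741285+15675+190+1 = 51724158235372
B_21 = ΣS(21,k) = 1+1048575+1742343625+181509070050+3791262568401+26585679462804+82310957214948+132511015347084+123272476465204+71187132291275+26826851689001+6833042030178+1204909218331+149304004500+13087462580+809944464+34952799+1023435+19285+210+1 = 474869816156751

51724158235372, 474869816156751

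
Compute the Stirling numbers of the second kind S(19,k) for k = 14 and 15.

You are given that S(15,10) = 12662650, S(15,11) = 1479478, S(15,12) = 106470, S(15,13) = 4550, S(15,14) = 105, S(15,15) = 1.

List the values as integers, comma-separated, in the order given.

@16  (16,11):1479478·11+12662650→28936908, (16,12):106470·12+1479478→2757118, (16,13):4550·13+106470→165620, (16,14):105·14+4550→6020, (16,15):1·15+105→120
@17  (17,12):2757118·12+28936908→62022324, (17,13):165620·13+2757118→4910178, (17,14):6020·14+165620→249900, (17,15):120·15+6020→7820
@18  (18,13):4910178·13+62022324→125854638, (18,14):249900·14+4910178→8408778, (18,15):7820·15+249900→367200
@19  (19,14):8408778·14+125854638→243577530, (19,15):367200·15+8408778→13916778
Read S(19,14) = 243577530, S(19,15) = 13916778.

243577530, 13916778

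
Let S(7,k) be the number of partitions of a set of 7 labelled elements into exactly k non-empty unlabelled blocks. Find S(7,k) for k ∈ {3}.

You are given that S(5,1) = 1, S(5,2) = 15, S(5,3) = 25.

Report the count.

i=6: T(6,2)=1+2·15=31 | T(6,3)=15+3·25=90
i=7: T(7,3)=31+3·90=301
Read S(7,3) = 301.

301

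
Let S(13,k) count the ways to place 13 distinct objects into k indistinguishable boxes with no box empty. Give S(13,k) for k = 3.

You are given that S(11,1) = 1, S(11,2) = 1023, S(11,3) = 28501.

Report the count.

261625

row 12: T[12][2]=2·1023+1=2047  T[12][3]=3·28501+1023=86526
row 13: T[13][3]=3·86526+2047=261625
Read S(13,3) = 261625.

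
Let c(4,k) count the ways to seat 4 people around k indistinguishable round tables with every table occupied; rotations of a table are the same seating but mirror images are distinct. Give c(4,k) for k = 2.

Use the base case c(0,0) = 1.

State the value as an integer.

11

[1] T[1,1]:0*0+1=1
[2] T[2,1]:1*1+0=1 · T[2,2]:1*0+1=1
[3] T[3,1]:2*1+0=2 · T[3,2]:2*1+1=3
[4] T[4,2]:3*3+2=11
Read c(4,2) = 11.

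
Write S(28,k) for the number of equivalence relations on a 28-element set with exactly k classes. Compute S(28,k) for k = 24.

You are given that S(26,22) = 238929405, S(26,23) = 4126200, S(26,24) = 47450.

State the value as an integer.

row 27: T[27][23]=23·4126200+238929405=333832005  T[27][24]=24·47450+4126200=5265000
row 28: T[28][24]=24·5265000+333832005=460192005
Read S(28,24) = 460192005.

460192005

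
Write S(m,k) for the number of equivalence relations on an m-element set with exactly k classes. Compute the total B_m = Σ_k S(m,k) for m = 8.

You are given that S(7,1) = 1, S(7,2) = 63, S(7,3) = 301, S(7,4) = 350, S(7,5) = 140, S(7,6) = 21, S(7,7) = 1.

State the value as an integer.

row 8: T[8][1]=1·1+0=1  T[8][2]=2·63+1=127  T[8][3]=3·301+63=966  T[8][4]=4·350+301=1701  T[8][5]=5·140+350=1050  T[8][6]=6·21+140=266  T[8][7]=7·1+21=28  T[8][8]=8·0+1=1
B_8 = ΣS(8,k) = 1+127+966+1701+1050+266+28+1 = 4140

4140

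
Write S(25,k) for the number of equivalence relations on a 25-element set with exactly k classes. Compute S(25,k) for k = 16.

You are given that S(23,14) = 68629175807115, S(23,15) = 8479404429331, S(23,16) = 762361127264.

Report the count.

i=24: T(24,15)=68629175807115+15·8479404429331=195820242247080 | T(24,16)=8479404429331+16·762361127264=20677182465555
i=25: T(25,16)=195820242247080+16·20677182465555=526655161695960
Read S(25,16) = 526655161695960.

526655161695960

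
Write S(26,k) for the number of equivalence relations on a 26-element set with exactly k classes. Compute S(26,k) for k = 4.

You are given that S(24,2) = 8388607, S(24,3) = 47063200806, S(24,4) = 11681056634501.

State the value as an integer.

187226356946265

row 25: T[25][3]=3·47063200806+8388607=141197991025  T[25][4]=4·11681056634501+47063200806=46771289738810
row 26: T[26][4]=4·46771289738810+141197991025=187226356946265
Read S(26,4) = 187226356946265.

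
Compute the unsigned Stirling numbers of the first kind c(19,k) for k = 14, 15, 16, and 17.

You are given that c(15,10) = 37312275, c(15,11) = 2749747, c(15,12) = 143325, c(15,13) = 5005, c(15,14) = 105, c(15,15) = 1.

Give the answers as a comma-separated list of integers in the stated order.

i=16: T(16,11)=37312275+15·2749747=78558480 | T(16,12)=2749747+15·143325=4899622 | T(16,13)=143325+15·5005=218400 | T(16,14)=5005+15·105=6580 | T(16,15)=105+15·1=120 | T(16,16)=1+15·0=1
i=17: T(17,12)=78558480+16·4899622=156952432 | T(17,13)=4899622+16·218400=8394022 | T(17,14)=218400+16·6580=323680 | T(17,15)=6580+16·120=8500 | T(17,16)=120+16·1=136 | T(17,17)=1+16·0=1
i=18: T(18,13)=156952432+17·8394022=299650806 | T(18,14)=8394022+17·323680=13896582 | T(18,15)=323680+17·8500=468180 | T(18,16)=8500+17·136=10812 | T(18,17)=136+17·1=153
i=19: T(19,14)=299650806+18·13896582=549789282 | T(19,15)=13896582+18·468180=22323822 | T(19,16)=468180+18·10812=662796 | T(19,17)=10812+18·153=13566
Read c(19,14) = 549789282, c(19,15) = 22323822, c(19,16) = 662796, c(19,17) = 13566.

549789282, 22323822, 662796, 13566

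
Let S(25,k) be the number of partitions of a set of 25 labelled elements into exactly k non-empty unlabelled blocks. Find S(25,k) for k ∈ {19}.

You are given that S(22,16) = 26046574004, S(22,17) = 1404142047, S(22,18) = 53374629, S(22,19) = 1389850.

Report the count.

[23] T[23,17]:17*1404142047+26046574004=49916988803 · T[23,18]:18*53374629+1404142047=2364885369 · T[23,19]:19*1389850+53374629=79781779
[24] T[24,18]:18*2364885369+49916988803=92484925445 · T[24,19]:19*79781779+2364885369=3880739170
[25] T[25,19]:19*3880739170+92484925445=166218969675
Read S(25,19) = 166218969675.

166218969675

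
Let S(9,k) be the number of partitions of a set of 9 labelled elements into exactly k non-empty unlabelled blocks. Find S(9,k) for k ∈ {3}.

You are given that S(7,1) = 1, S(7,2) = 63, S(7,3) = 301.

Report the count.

3025

r8: T_8,2=2×63+1=127; T_8,3=3×301+63=966
r9: T_9,3=3×966+127=3025
Read S(9,3) = 3025.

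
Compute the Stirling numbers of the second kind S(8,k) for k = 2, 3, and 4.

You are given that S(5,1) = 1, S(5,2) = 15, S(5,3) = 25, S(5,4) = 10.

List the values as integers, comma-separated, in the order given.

127, 966, 1701

row 6: T[6][1]=1·1+0=1  T[6][2]=2·15+1=31  T[6][3]=3·25+15=90  T[6][4]=4·10+25=65
row 7: T[7][1]=1·1+0=1  T[7][2]=2·31+1=63  T[7][3]=3·90+31=301  T[7][4]=4·65+90=350
row 8: T[8][2]=2·63+1=127  T[8][3]=3·301+63=966  T[8][4]=4·350+301=1701
Read S(8,2) = 127, S(8,3) = 966, S(8,4) = 1701.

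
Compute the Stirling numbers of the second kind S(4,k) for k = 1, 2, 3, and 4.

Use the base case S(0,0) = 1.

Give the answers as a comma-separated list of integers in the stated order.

r1: T_1,1=1×0+1=1
r2: T_2,1=1×1+0=1; T_2,2=2×0+1=1
r3: T_3,1=1×1+0=1; T_3,2=2×1+1=3; T_3,3=3×0+1=1
r4: T_4,1=1×1+0=1; T_4,2=2×3+1=7; T_4,3=3×1+3=6; T_4,4=4×0+1=1
Read S(4,1) = 1, S(4,2) = 7, S(4,3) = 6, S(4,4) = 1.

1, 7, 6, 1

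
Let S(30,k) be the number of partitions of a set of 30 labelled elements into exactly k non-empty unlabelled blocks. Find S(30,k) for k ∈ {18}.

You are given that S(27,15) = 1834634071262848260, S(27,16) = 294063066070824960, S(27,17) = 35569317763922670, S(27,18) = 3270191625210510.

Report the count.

@28  (28,16):294063066070824960·16+1834634071262848260→6539643128396047620, (28,17):35569317763922670·17+294063066070824960→898741468057510350, (28,18):3270191625210510·18+35569317763922670→94432767017711850
@29  (29,17):898741468057510350·17+6539643128396047620→21818248085373723570, (29,18):94432767017711850·18+898741468057510350→2598531274376323650
@30  (30,18):2598531274376323650·18+21818248085373723570→68591811024147549270
Read S(30,18) = 68591811024147549270.

68591811024147549270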